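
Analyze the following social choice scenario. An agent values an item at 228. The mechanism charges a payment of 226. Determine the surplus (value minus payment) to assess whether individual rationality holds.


Step 1: Surplus = value - payment = 228 - 226 = 2
Step 2: IR is satisfied (surplus >= 0)

2


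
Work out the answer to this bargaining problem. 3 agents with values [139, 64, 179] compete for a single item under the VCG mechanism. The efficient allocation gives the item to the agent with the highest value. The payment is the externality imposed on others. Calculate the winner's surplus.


Step 1: The winner is the agent with the highest value: agent 2 with value 179
Step 2: Values of other agents: [139, 64]
Step 3: VCG payment = max of others' values = 139
Step 4: Surplus = 179 - 139 = 40

40


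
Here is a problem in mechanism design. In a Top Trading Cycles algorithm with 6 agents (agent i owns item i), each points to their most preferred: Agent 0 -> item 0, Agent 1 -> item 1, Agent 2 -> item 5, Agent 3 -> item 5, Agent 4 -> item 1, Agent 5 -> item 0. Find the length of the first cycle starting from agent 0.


Step 1: Trace the pointer graph from agent 0: 0 -> 0
Step 2: A cycle is detected when we revisit agent 0
Step 3: The cycle is: 0 -> 0
Step 4: Cycle length = 1

1


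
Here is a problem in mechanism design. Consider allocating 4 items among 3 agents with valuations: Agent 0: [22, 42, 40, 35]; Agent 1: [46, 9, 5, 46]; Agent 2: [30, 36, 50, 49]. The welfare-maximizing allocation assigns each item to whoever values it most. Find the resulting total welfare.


Step 1: For each item, find the maximum value among all agents.
Step 2: Item 0 -> Agent 1 (value 46)
Step 3: Item 1 -> Agent 0 (value 42)
Step 4: Item 2 -> Agent 2 (value 50)
Step 5: Item 3 -> Agent 2 (value 49)
Step 6: Total welfare = 46 + 42 + 50 + 49 = 187

187


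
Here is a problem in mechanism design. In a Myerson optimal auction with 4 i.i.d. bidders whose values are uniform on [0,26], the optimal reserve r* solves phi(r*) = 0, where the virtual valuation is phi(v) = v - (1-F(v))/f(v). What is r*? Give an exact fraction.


Step 1: For U[0,26], F(v) = v/26 and f(v) = 1/26
Step 2: phi(v) = v - (1 - v/26)/(1/26) = v - (26 - v) = 2v - 26
Step 3: Set phi(r*) = 0: 2r* - 26 = 0
Step 4: r* = 26/2 = 13 (the number of bidders n = 4 does not enter)

13


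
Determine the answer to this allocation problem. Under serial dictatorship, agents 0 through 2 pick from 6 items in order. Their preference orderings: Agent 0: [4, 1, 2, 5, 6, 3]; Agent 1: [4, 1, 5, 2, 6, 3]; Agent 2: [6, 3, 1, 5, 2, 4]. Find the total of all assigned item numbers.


Step 1: Agent 0 picks item 4
Step 2: Agent 1 picks item 1
Step 3: Agent 2 picks item 6
Step 4: Sum = 4 + 1 + 6 = 11

11


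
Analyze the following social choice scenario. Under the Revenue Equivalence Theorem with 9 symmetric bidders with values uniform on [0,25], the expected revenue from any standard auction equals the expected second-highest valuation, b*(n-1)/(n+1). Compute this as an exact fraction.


Step 1: By Revenue Equivalence, expected revenue = b*(n-1)/(n+1)
Step 2: Substituting n = 9, b = 25
Step 3: Revenue = 25*(9-1)/(9+1) = 25*8/10
Step 4: Revenue = 200/10 = 20

20


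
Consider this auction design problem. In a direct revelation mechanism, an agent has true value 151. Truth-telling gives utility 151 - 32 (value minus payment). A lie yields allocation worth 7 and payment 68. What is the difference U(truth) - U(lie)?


Step 1: U(truth) = value - payment = 151 - 32 = 119
Step 2: U(lie) = allocation - payment = 7 - 68 = -61
Step 3: IC gap = 119 - (-61) = 180

180


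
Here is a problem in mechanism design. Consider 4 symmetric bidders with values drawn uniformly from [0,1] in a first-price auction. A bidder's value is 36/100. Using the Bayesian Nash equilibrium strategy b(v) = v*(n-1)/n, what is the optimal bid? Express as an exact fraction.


Step 1: The symmetric BNE bidding function is b(v) = v * (n-1) / n
Step 2: Substitute v = 9/25 and n = 4
Step 3: b = 9/25 * 3/4
Step 4: b = 27/100

27/100


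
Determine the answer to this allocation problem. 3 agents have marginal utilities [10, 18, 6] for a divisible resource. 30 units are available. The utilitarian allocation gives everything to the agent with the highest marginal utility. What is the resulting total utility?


Step 1: The marginal utilities are [10, 18, 6]
Step 2: The highest marginal utility is 18
Step 3: All 30 units go to that agent
Step 4: Total utility = 18 * 30 = 540

540


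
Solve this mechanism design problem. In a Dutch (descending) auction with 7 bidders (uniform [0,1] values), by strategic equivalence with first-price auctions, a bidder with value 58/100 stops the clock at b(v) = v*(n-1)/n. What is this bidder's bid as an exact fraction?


Step 1: Dutch auctions are strategically equivalent to first-price auctions
Step 2: The equilibrium bid is b(v) = v*(n-1)/n
Step 3: b = 29/50 * 6/7
Step 4: b = 87/175

87/175


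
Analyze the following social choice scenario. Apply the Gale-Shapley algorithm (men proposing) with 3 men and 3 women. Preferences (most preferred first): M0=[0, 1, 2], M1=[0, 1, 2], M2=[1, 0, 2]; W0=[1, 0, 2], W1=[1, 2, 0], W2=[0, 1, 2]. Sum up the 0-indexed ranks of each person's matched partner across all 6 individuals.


Step 1: Run Gale-Shapley (men propose, women hold best offer):
  M0 proposes to W0; she accepts
  M1 proposes to W0; she switches from M0
  M2 proposes to W1; she accepts
  M0 proposes to W1; rejected
  M0 proposes to W2; she accepts
Step 2: Final matching: W0-M1, W1-M2, W2-M0
Step 3: 0-indexed ranks (man's rank of his match, then woman's): 0 + 0 + 0 + 1 + 2 + 0
Step 4: Total rank sum = 3

3


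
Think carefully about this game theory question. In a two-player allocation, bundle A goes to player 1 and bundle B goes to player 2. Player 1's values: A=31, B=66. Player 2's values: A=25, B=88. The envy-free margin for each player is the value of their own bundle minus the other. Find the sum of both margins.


Step 1: Player 1's margin = v1(A) - v1(B) = 31 - 66 = -35
Step 2: Player 2's margin = v2(B) - v2(A) = 88 - 25 = 63
Step 3: Total margin = -35 + 63 = 28

28


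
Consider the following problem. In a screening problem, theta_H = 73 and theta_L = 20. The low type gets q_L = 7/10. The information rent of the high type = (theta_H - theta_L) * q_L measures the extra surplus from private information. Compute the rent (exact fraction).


Step 1: theta_H - theta_L = 73 - 20 = 53
Step 2: Information rent = (theta_H - theta_L) * q_L
Step 3: = 53 * 7/10
Step 4: = 371/10

371/10


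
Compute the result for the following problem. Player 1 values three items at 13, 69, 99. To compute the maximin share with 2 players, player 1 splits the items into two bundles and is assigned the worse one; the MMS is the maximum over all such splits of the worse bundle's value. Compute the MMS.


Step 1: Item values = 13, 69, 99
Step 2: Enumerate all 2-bundle partitions and take the smaller bundle:
  Partition 1: {13} vs {69,99} -> bundles 13, 168; min = 13
  Partition 2: {69} vs {13,99} -> bundles 69, 112; min = 69
  Partition 3: {99} vs {13,69} -> bundles 99, 82; min = 82
Step 3: MMS = max(13, 69, 82) = 82

82


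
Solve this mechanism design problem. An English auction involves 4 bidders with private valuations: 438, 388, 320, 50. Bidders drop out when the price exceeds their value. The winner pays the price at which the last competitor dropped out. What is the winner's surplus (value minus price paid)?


Step 1: Identify the highest value: 438
Step 2: Identify the second-highest value: 388
Step 3: The final price = second-highest value = 388
Step 4: Surplus = 438 - 388 = 50

50


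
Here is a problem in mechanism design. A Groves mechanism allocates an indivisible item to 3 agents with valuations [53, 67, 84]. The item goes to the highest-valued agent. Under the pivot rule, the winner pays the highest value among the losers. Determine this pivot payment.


Step 1: The efficient winner is agent 2 with value 84
Step 2: Other agents' values: [53, 67]
Step 3: Pivot payment = max(others) = 67
Step 4: The winner pays 67

67


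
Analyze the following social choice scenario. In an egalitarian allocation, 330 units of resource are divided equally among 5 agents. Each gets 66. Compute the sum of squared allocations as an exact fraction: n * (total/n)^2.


Step 1: Each agent's share = 330/5 = 66
Step 2: Square of each share = (66)^2 = 4356
Step 3: Sum of squares = 5 * 4356 = 21780

21780


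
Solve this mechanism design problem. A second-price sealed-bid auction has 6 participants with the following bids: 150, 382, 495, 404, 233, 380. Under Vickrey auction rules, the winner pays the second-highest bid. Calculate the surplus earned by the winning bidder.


Step 1: Sort bids in descending order: 495, 404, 382, 380, 233, 150
Step 2: The winning bid is the highest: 495
Step 3: The payment equals the second-highest bid: 404
Step 4: Surplus = winner's bid - payment = 495 - 404 = 91

91


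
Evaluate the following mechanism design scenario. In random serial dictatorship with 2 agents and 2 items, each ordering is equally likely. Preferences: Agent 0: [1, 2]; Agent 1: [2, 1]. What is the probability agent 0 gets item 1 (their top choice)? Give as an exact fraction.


Step 1: Agent 0 wants item 1
Step 2: There are 2 possible orderings of agents
Step 3: In 2 orderings, agent 0 gets item 1
Step 4: Probability = 2/2 = 1

1


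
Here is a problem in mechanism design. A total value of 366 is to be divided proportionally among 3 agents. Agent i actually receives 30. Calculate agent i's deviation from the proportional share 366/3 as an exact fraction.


Step 1: Proportional share = 366/3 = 122
Step 2: Agent's actual allocation = 30
Step 3: Excess = 30 - 122 = -92

-92


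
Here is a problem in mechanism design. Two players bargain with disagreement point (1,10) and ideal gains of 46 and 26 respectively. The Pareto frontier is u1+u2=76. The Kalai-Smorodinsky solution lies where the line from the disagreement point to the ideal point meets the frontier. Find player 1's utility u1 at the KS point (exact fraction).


Step 1: At the KS point, (u1-d1)/r1 = (u2-d2)/r2 = t and u1+u2 = 76
Step 2: u1 = d1 + r1*t and u2 = d2 + r2*t, so (d1 + r1*t) + (d2 + r2*t) = 76
Step 3: t = (76 - 1 - 10)/(46 + 26) = 65/72
Step 4: u1 = d1 + r1*t = 1 + 46 * 65/72 = 1531/36
Step 5: (Check: u2 = d2 + r2*t = 1205/36; u1+u2 = 1531/36 + 1205/36 = 76, on the frontier.)

1531/36


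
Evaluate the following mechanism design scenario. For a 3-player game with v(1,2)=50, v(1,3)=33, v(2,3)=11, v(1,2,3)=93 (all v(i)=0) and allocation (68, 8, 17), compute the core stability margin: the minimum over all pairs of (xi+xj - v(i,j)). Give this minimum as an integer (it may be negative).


Step 1: Slack for coalition (1,2): x1+x2 - v12 = 76 - 50 = 26
Step 2: Slack for coalition (1,3): x1+x3 - v13 = 85 - 33 = 52
Step 3: Slack for coalition (2,3): x2+x3 - v23 = 25 - 11 = 14
Step 4: Minimum slack = min(26, 52, 14) = 14, attained by (2,3); no pair can gain by deviating, so the allocation is in the core

14


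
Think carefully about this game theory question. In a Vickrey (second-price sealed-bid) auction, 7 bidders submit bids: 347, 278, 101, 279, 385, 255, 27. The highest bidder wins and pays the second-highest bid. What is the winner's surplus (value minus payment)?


Step 1: Sort bids in descending order: 385, 347, 279, 278, 255, 101, 27
Step 2: The winning bid is the highest: 385
Step 3: The payment equals the second-highest bid: 347
Step 4: Surplus = winner's bid - payment = 385 - 347 = 38

38


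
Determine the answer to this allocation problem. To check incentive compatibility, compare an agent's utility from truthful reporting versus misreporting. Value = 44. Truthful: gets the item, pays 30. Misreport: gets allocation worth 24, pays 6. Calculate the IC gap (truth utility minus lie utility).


Step 1: U(truth) = value - payment = 44 - 30 = 14
Step 2: U(lie) = allocation - payment = 24 - 6 = 18
Step 3: IC gap = 14 - 18 = -4

-4


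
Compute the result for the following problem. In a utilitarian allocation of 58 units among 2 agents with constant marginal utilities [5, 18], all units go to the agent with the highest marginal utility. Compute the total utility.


Step 1: The marginal utilities are [5, 18]
Step 2: The highest marginal utility is 18
Step 3: All 58 units go to that agent
Step 4: Total utility = 18 * 58 = 1044

1044


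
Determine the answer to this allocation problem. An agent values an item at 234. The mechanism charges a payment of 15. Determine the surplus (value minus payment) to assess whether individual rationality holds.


Step 1: Surplus = value - payment = 234 - 15 = 219
Step 2: IR is satisfied (surplus >= 0)

219


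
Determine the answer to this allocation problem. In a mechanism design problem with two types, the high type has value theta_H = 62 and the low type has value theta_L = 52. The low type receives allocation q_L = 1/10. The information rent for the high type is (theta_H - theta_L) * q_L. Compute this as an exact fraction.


Step 1: theta_H - theta_L = 62 - 52 = 10
Step 2: Information rent = (theta_H - theta_L) * q_L
Step 3: = 10 * 1/10
Step 4: = 1

1


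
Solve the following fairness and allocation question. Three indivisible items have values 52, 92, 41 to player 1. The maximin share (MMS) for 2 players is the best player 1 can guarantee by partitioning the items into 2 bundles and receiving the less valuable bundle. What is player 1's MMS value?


Step 1: Item values = 52, 92, 41
Step 2: Enumerate all 2-bundle partitions and take the smaller bundle:
  Partition 1: {52} vs {92,41} -> bundles 52, 133; min = 52
  Partition 2: {92} vs {52,41} -> bundles 92, 93; min = 92
  Partition 3: {41} vs {52,92} -> bundles 41, 144; min = 41
Step 3: MMS = max(52, 92, 41) = 92

92


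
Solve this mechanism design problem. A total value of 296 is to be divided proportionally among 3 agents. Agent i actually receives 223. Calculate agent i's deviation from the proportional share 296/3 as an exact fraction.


Step 1: Proportional share = 296/3
Step 2: Agent's actual allocation = 223
Step 3: Excess = 223 - 296/3 = 373/3

373/3


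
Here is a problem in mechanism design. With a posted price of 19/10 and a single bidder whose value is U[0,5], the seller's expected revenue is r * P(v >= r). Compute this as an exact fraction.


Step 1: Posted price r = 19/10, value support [0,5]
Step 2: P(v >= r) = (5 - 19/10)/5 = 31/50
Step 3: Expected revenue = r * P(v >= r) = 19/10 * 31/50
Step 4: Revenue = 589/500

589/500


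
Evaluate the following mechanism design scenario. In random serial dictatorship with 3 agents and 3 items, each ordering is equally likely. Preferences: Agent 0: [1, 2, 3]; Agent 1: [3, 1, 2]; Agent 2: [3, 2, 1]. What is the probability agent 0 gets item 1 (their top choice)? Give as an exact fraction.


Step 1: Agent 0 wants item 1
Step 2: There are 6 possible orderings of agents
Step 3: In 5 orderings, agent 0 gets item 1
Step 4: Probability = 5/6

5/6


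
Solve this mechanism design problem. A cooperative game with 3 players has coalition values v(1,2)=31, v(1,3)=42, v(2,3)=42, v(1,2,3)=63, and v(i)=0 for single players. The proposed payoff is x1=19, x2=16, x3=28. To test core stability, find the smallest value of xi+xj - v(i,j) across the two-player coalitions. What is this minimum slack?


Step 1: Slack for coalition (1,2): x1+x2 - v12 = 35 - 31 = 4
Step 2: Slack for coalition (1,3): x1+x3 - v13 = 47 - 42 = 5
Step 3: Slack for coalition (2,3): x2+x3 - v23 = 44 - 42 = 2
Step 4: Minimum slack = min(4, 5, 2) = 2, attained by (2,3); no pair can gain by deviating, so the allocation is in the core

2


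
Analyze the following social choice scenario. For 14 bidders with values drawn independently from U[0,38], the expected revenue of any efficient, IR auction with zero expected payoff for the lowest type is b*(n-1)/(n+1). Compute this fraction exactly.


Step 1: By Revenue Equivalence, expected revenue = b*(n-1)/(n+1)
Step 2: Substituting n = 14, b = 38
Step 3: Revenue = 38*(14-1)/(14+1) = 38*13/15
Step 4: Revenue = 494/15

494/15


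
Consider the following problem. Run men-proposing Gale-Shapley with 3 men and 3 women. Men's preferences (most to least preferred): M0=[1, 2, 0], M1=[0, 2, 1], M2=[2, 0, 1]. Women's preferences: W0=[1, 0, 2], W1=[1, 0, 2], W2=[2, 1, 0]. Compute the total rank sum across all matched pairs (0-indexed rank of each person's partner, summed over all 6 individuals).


Step 1: Run Gale-Shapley (men propose, women hold best offer):
  M0 proposes to W1; she accepts
  M1 proposes to W0; she accepts
  M2 proposes to W2; she accepts
Step 2: Final matching: W0-M1, W1-M0, W2-M2
Step 3: 0-indexed ranks (man's rank of his match, then woman's): 0 + 0 + 0 + 1 + 0 + 0
Step 4: Total rank sum = 1

1


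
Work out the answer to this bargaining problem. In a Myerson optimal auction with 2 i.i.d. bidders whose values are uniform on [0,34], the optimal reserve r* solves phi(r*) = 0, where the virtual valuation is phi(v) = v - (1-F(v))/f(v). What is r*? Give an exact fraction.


Step 1: For U[0,34], F(v) = v/34 and f(v) = 1/34
Step 2: phi(v) = v - (1 - v/34)/(1/34) = v - (34 - v) = 2v - 34
Step 3: Set phi(r*) = 0: 2r* - 34 = 0
Step 4: r* = 34/2 = 17 (the number of bidders n = 2 does not enter)

17


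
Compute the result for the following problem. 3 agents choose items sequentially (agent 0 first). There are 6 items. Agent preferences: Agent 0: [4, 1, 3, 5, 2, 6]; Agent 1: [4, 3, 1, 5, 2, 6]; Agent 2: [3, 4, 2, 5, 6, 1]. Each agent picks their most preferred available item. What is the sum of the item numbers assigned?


Step 1: Agent 0 picks item 4
Step 2: Agent 1 picks item 3
Step 3: Agent 2 picks item 2
Step 4: Sum = 4 + 3 + 2 = 9

9


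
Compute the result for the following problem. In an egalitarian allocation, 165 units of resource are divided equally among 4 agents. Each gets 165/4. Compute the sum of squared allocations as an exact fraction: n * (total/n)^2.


Step 1: Each agent's share = 165/4
Step 2: Square of each share = (165/4)^2 = 27225/16
Step 3: Sum of squares = 4 * 27225/16 = 27225/4

27225/4


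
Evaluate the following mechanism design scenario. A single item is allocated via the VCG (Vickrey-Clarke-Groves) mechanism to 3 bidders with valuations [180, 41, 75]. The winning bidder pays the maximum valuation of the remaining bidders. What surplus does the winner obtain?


Step 1: The winner is the agent with the highest value: agent 0 with value 180
Step 2: Values of other agents: [41, 75]
Step 3: VCG payment = max of others' values = 75
Step 4: Surplus = 180 - 75 = 105

105


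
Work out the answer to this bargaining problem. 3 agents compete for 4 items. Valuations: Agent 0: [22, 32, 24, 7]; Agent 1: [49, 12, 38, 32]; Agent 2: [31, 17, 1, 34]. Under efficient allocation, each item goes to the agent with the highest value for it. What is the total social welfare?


Step 1: For each item, find the maximum value among all agents.
Step 2: Item 0 -> Agent 1 (value 49)
Step 3: Item 1 -> Agent 0 (value 32)
Step 4: Item 2 -> Agent 1 (value 38)
Step 5: Item 3 -> Agent 2 (value 34)
Step 6: Total welfare = 49 + 32 + 38 + 34 = 153

153


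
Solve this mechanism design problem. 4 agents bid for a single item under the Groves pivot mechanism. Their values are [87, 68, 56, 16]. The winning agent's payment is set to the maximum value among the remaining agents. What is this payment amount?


Step 1: The efficient winner is agent 0 with value 87
Step 2: Other agents' values: [68, 56, 16]
Step 3: Pivot payment = max(others) = 68
Step 4: The winner pays 68

68


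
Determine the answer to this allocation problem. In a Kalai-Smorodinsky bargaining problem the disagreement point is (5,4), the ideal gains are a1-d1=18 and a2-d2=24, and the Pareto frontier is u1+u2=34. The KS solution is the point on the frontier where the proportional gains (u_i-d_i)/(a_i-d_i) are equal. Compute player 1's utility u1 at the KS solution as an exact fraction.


Step 1: At the KS point, (u1-d1)/r1 = (u2-d2)/r2 = t and u1+u2 = 34
Step 2: u1 = d1 + r1*t and u2 = d2 + r2*t, so (d1 + r1*t) + (d2 + r2*t) = 34
Step 3: t = (34 - 5 - 4)/(18 + 24) = 25/42
Step 4: u1 = d1 + r1*t = 5 + 18 * 25/42 = 110/7
Step 5: (Check: u2 = d2 + r2*t = 128/7; u1+u2 = 110/7 + 128/7 = 34, on the frontier.)

110/7


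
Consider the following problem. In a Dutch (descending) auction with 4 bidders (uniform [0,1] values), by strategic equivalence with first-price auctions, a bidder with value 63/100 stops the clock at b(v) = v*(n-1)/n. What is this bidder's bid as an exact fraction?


Step 1: Dutch auctions are strategically equivalent to first-price auctions
Step 2: The equilibrium bid is b(v) = v*(n-1)/n
Step 3: b = 63/100 * 3/4
Step 4: b = 189/400

189/400


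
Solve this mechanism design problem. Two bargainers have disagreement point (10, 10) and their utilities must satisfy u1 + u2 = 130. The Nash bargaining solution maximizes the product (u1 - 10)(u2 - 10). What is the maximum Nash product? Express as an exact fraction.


Step 1: The Nash solution splits surplus symmetrically above the disagreement point
Step 2: u1 = (total + d1 - d2)/2 = (130 + 10 - 10)/2 = 65
Step 3: u2 = (total - d1 + d2)/2 = (130 - 10 + 10)/2 = 65
Step 4: Nash product = (65 - 10) * (65 - 10)
Step 5: = 55 * 55 = 3025

3025


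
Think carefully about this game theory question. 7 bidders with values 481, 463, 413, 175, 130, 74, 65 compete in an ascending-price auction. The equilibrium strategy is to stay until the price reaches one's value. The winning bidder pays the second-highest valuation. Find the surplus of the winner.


Step 1: Identify the highest value: 481
Step 2: Identify the second-highest value: 463
Step 3: The final price = second-highest value = 463
Step 4: Surplus = 481 - 463 = 18

18


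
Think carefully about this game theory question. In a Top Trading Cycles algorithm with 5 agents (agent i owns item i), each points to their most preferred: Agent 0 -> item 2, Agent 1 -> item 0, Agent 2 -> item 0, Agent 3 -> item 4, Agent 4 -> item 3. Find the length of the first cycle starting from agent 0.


Step 1: Trace the pointer graph from agent 0: 0 -> 2 -> 0
Step 2: A cycle is detected when we revisit agent 0
Step 3: The cycle is: 0 -> 2 -> 0
Step 4: Cycle length = 2

2


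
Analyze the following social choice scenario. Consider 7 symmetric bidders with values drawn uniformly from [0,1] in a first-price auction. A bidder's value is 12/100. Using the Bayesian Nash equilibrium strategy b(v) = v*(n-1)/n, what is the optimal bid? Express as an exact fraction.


Step 1: The symmetric BNE bidding function is b(v) = v * (n-1) / n
Step 2: Substitute v = 3/25 and n = 7
Step 3: b = 3/25 * 6/7
Step 4: b = 18/175

18/175


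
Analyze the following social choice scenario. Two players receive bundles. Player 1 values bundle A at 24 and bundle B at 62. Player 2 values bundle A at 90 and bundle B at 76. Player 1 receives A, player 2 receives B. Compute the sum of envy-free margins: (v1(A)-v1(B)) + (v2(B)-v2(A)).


Step 1: Player 1's margin = v1(A) - v1(B) = 24 - 62 = -38
Step 2: Player 2's margin = v2(B) - v2(A) = 76 - 90 = -14
Step 3: Total margin = -38 + -14 = -52

-52


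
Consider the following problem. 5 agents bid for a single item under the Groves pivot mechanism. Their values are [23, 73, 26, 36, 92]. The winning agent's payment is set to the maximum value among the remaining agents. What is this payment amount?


Step 1: The efficient winner is agent 4 with value 92
Step 2: Other agents' values: [23, 73, 26, 36]
Step 3: Pivot payment = max(others) = 73
Step 4: The winner pays 73

73


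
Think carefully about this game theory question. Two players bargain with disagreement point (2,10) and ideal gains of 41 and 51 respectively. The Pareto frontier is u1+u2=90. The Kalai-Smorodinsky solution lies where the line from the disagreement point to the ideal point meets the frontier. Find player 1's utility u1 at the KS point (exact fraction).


Step 1: At the KS point, (u1-d1)/r1 = (u2-d2)/r2 = t and u1+u2 = 90
Step 2: u1 = d1 + r1*t and u2 = d2 + r2*t, so (d1 + r1*t) + (d2 + r2*t) = 90
Step 3: t = (90 - 2 - 10)/(41 + 51) = 78/92 = 39/46
Step 4: u1 = d1 + r1*t = 2 + 41 * 39/46 = 1691/46
Step 5: (Check: u2 = d2 + r2*t = 2449/46; u1+u2 = 1691/46 + 2449/46 = 90, on the frontier.)

1691/46


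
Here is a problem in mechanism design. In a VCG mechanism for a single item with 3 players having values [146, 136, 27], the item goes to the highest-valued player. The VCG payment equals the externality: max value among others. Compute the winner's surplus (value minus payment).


Step 1: The winner is the agent with the highest value: agent 0 with value 146
Step 2: Values of other agents: [136, 27]
Step 3: VCG payment = max of others' values = 136
Step 4: Surplus = 146 - 136 = 10

10


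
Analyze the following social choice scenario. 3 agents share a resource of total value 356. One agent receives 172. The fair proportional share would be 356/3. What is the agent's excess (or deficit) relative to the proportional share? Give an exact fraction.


Step 1: Proportional share = 356/3
Step 2: Agent's actual allocation = 172
Step 3: Excess = 172 - 356/3 = 160/3

160/3


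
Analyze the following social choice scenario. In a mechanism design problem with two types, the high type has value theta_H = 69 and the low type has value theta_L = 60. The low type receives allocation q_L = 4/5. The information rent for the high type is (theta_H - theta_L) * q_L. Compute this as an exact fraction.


Step 1: theta_H - theta_L = 69 - 60 = 9
Step 2: Information rent = (theta_H - theta_L) * q_L
Step 3: = 9 * 4/5
Step 4: = 36/5

36/5


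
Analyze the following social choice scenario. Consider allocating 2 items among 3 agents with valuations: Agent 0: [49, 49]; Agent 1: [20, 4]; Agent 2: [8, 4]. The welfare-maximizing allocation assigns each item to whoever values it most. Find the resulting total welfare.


Step 1: For each item, find the maximum value among all agents.
Step 2: Item 0 -> Agent 0 (value 49)
Step 3: Item 1 -> Agent 0 (value 49)
Step 4: Total welfare = 49 + 49 = 98

98


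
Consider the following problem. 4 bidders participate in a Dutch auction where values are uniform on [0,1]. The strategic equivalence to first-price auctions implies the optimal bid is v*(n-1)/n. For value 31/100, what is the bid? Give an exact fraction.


Step 1: Dutch auctions are strategically equivalent to first-price auctions
Step 2: The equilibrium bid is b(v) = v*(n-1)/n
Step 3: b = 31/100 * 3/4
Step 4: b = 93/400

93/400


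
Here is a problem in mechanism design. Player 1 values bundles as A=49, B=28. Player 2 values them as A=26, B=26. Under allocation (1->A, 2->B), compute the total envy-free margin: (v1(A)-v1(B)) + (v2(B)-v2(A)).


Step 1: Player 1's margin = v1(A) - v1(B) = 49 - 28 = 21
Step 2: Player 2's margin = v2(B) - v2(A) = 26 - 26 = 0
Step 3: Total margin = 21 + 0 = 21

21


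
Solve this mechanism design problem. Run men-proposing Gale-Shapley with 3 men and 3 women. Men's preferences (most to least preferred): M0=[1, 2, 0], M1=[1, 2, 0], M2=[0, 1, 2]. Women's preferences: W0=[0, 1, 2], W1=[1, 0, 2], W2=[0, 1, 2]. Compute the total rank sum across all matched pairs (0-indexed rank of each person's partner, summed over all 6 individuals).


Step 1: Run Gale-Shapley (men propose, women hold best offer):
  M0 proposes to W1; she accepts
  M1 proposes to W1; she switches from M0
  M2 proposes to W0; she accepts
  M0 proposes to W2; she accepts
Step 2: Final matching: W0-M2, W1-M1, W2-M0
Step 3: 0-indexed ranks (man's rank of his match, then woman's): 0 + 2 + 0 + 0 + 1 + 0
Step 4: Total rank sum = 3

3


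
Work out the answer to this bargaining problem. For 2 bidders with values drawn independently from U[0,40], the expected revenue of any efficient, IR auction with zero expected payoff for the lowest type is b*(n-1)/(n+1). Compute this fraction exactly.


Step 1: By Revenue Equivalence, expected revenue = b*(n-1)/(n+1)
Step 2: Substituting n = 2, b = 40
Step 3: Revenue = 40*(2-1)/(2+1) = 40*1/3
Step 4: Revenue = 40/3

40/3


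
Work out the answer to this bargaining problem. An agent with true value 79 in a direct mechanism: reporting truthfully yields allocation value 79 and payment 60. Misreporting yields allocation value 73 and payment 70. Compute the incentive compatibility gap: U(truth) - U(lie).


Step 1: U(truth) = value - payment = 79 - 60 = 19
Step 2: U(lie) = allocation - payment = 73 - 70 = 3
Step 3: IC gap = 19 - 3 = 16

16


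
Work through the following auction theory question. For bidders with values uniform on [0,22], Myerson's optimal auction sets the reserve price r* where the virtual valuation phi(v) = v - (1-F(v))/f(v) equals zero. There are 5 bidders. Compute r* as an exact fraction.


Step 1: For U[0,22], F(v) = v/22 and f(v) = 1/22
Step 2: phi(v) = v - (1 - v/22)/(1/22) = v - (22 - v) = 2v - 22
Step 3: Set phi(r*) = 0: 2r* - 22 = 0
Step 4: r* = 22/2 = 11 (the number of bidders n = 5 does not enter)

11


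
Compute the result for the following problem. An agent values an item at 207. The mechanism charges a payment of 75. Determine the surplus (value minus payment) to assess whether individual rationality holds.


Step 1: Surplus = value - payment = 207 - 75 = 132
Step 2: IR is satisfied (surplus >= 0)

132


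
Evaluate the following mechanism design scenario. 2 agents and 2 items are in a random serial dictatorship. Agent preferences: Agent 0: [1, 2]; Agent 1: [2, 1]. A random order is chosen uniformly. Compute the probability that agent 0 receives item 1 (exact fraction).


Step 1: Agent 0 wants item 1
Step 2: There are 2 possible orderings of agents
Step 3: In 2 orderings, agent 0 gets item 1
Step 4: Probability = 2/2 = 1

1


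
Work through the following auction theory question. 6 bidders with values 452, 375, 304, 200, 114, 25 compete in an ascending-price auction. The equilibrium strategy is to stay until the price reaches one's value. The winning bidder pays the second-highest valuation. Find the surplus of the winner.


Step 1: Identify the highest value: 452
Step 2: Identify the second-highest value: 375
Step 3: The final price = second-highest value = 375
Step 4: Surplus = 452 - 375 = 77

77


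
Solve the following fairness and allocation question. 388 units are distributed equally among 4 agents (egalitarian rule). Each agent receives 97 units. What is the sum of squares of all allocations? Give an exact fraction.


Step 1: Each agent's share = 388/4 = 97
Step 2: Square of each share = (97)^2 = 9409
Step 3: Sum of squares = 4 * 9409 = 37636

37636


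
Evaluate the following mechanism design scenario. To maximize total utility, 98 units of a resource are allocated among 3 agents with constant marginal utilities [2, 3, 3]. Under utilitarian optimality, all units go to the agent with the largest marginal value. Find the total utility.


Step 1: The marginal utilities are [2, 3, 3]
Step 2: The highest marginal utility is 3
Step 3: All 98 units go to that agent
Step 4: Total utility = 3 * 98 = 294

294


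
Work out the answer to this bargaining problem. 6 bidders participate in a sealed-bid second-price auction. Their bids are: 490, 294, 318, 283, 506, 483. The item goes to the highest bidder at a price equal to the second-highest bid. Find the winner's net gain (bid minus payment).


Step 1: Sort bids in descending order: 506, 490, 483, 318, 294, 283
Step 2: The winning bid is the highest: 506
Step 3: The payment equals the second-highest bid: 490
Step 4: Surplus = winner's bid - payment = 506 - 490 = 16

16


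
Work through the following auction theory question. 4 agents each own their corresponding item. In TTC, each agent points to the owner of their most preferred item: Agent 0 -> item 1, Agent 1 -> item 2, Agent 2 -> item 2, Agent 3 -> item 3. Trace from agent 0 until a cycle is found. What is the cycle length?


Step 1: Trace the pointer graph from agent 0: 0 -> 1 -> 2 -> 2
Step 2: A cycle is detected when we revisit agent 2
Step 3: The cycle is: 2 -> 2
Step 4: Cycle length = 1

1


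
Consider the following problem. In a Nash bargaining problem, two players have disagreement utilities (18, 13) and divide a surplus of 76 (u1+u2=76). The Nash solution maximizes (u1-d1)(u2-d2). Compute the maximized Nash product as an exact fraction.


Step 1: The Nash solution splits surplus symmetrically above the disagreement point
Step 2: u1 = (total + d1 - d2)/2 = (76 + 18 - 13)/2 = 81/2
Step 3: u2 = (total - d1 + d2)/2 = (76 - 18 + 13)/2 = 71/2
Step 4: Nash product = (81/2 - 18) * (71/2 - 13)
Step 5: = 45/2 * 45/2 = 2025/4

2025/4


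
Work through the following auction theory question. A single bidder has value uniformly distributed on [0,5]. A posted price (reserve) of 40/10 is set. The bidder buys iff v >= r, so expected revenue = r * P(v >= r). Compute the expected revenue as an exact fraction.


Step 1: Posted price r = 4, value support [0,5]
Step 2: P(v >= r) = (5 - 4)/5 = 1/5
Step 3: Expected revenue = r * P(v >= r) = 4 * 1/5
Step 4: Revenue = 4/5

4/5


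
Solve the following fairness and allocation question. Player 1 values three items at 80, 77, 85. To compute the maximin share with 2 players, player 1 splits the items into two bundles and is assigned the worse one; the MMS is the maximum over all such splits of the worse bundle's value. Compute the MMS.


Step 1: Item values = 80, 77, 85
Step 2: Enumerate all 2-bundle partitions and take the smaller bundle:
  Partition 1: {80} vs {77,85} -> bundles 80, 162; min = 80
  Partition 2: {77} vs {80,85} -> bundles 77, 165; min = 77
  Partition 3: {85} vs {80,77} -> bundles 85, 157; min = 85
Step 3: MMS = max(80, 77, 85) = 85

85


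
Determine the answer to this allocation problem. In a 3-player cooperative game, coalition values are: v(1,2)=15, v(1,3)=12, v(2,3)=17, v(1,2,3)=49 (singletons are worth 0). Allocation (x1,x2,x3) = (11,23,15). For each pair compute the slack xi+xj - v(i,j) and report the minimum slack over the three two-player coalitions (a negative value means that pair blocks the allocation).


Step 1: Slack for coalition (1,2): x1+x2 - v12 = 34 - 15 = 19
Step 2: Slack for coalition (1,3): x1+x3 - v13 = 26 - 12 = 14
Step 3: Slack for coalition (2,3): x2+x3 - v23 = 38 - 17 = 21
Step 4: Minimum slack = min(19, 14, 21) = 14, attained by (1,3); no pair can gain by deviating, so the allocation is in the core

14


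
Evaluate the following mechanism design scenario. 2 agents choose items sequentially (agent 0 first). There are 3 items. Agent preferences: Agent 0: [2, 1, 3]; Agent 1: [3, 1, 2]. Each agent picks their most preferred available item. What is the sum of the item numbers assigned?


Step 1: Agent 0 picks item 2
Step 2: Agent 1 picks item 3
Step 3: Sum = 2 + 3 = 5

5


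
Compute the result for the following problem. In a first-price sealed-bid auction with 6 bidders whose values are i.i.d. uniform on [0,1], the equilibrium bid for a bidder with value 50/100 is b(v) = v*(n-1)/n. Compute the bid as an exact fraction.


Step 1: The symmetric BNE bidding function is b(v) = v * (n-1) / n
Step 2: Substitute v = 1/2 and n = 6
Step 3: b = 1/2 * 5/6
Step 4: b = 5/12

5/12


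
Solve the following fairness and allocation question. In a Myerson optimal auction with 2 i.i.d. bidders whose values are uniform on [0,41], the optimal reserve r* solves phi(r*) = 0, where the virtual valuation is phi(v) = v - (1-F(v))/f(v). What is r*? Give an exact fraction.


Step 1: For U[0,41], F(v) = v/41 and f(v) = 1/41
Step 2: phi(v) = v - (1 - v/41)/(1/41) = v - (41 - v) = 2v - 41
Step 3: Set phi(r*) = 0: 2r* - 41 = 0
Step 4: r* = 41/2 (the number of bidders n = 2 does not enter)

41/2


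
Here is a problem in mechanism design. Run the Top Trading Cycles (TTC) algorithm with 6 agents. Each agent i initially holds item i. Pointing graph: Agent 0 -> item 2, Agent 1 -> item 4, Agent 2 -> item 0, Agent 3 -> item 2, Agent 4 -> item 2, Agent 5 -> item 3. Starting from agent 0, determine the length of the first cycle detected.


Step 1: Trace the pointer graph from agent 0: 0 -> 2 -> 0
Step 2: A cycle is detected when we revisit agent 0
Step 3: The cycle is: 0 -> 2 -> 0
Step 4: Cycle length = 2

2


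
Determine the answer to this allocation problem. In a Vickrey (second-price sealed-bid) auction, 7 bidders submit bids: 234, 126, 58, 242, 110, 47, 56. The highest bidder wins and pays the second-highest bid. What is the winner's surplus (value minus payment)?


Step 1: Sort bids in descending order: 242, 234, 126, 110, 58, 56, 47
Step 2: The winning bid is the highest: 242
Step 3: The payment equals the second-highest bid: 234
Step 4: Surplus = winner's bid - payment = 242 - 234 = 8

8


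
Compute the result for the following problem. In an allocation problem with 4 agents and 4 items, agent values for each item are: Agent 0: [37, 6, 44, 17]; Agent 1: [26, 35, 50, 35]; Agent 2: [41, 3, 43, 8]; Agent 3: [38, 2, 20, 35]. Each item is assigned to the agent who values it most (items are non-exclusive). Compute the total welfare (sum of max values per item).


Step 1: For each item, find the maximum value among all agents.
Step 2: Item 0 -> Agent 2 (value 41)
Step 3: Item 1 -> Agent 1 (value 35)
Step 4: Item 2 -> Agent 1 (value 50)
Step 5: Item 3 -> Agent 1 (value 35)
Step 6: Total welfare = 41 + 35 + 50 + 35 = 161

161


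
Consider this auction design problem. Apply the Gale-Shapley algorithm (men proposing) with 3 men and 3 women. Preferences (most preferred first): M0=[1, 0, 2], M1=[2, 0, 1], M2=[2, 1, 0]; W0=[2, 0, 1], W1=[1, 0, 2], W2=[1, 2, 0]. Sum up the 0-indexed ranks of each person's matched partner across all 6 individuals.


Step 1: Run Gale-Shapley (men propose, women hold best offer):
  M0 proposes to W1; she accepts
  M1 proposes to W2; she accepts
  M2 proposes to W2; rejected
  M2 proposes to W1; rejected
  M2 proposes to W0; she accepts
Step 2: Final matching: W0-M2, W1-M0, W2-M1
Step 3: 0-indexed ranks (man's rank of his match, then woman's): 2 + 0 + 0 + 1 + 0 + 0
Step 4: Total rank sum = 3

3


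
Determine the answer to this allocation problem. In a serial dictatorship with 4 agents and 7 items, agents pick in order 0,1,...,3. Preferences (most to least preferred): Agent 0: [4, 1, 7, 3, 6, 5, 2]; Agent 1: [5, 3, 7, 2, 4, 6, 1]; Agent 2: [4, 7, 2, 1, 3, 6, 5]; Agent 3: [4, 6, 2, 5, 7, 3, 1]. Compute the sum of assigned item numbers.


Step 1: Agent 0 picks item 4
Step 2: Agent 1 picks item 5
Step 3: Agent 2 picks item 7
Step 4: Agent 3 picks item 6
Step 5: Sum = 4 + 5 + 7 + 6 = 22

22


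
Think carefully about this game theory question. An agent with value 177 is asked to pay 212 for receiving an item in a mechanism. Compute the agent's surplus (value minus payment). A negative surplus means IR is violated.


Step 1: Surplus = value - payment = 177 - 212 = -35
Step 2: IR is violated (surplus < 0)

-35


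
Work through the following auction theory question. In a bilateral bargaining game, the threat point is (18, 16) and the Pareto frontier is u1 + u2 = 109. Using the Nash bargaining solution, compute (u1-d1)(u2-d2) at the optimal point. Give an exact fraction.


Step 1: The Nash solution splits surplus symmetrically above the disagreement point
Step 2: u1 = (total + d1 - d2)/2 = (109 + 18 - 16)/2 = 111/2
Step 3: u2 = (total - d1 + d2)/2 = (109 - 18 + 16)/2 = 107/2
Step 4: Nash product = (111/2 - 18) * (107/2 - 16)
Step 5: = 75/2 * 75/2 = 5625/4

5625/4


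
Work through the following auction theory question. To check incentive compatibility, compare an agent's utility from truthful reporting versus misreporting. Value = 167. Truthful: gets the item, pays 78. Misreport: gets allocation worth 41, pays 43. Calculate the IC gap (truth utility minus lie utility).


Step 1: U(truth) = value - payment = 167 - 78 = 89
Step 2: U(lie) = allocation - payment = 41 - 43 = -2
Step 3: IC gap = 89 - (-2) = 91

91
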